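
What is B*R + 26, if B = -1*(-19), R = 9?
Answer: 197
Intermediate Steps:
B = 19
B*R + 26 = 19*9 + 26 = 171 + 26 = 197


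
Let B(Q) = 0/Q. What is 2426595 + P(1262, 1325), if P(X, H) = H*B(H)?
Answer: 2426595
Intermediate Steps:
B(Q) = 0
P(X, H) = 0 (P(X, H) = H*0 = 0)
2426595 + P(1262, 1325) = 2426595 + 0 = 2426595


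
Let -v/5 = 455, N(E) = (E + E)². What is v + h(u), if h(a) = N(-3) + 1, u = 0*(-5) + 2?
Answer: -2238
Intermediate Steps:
u = 2 (u = 0 + 2 = 2)
N(E) = 4*E² (N(E) = (2*E)² = 4*E²)
h(a) = 37 (h(a) = 4*(-3)² + 1 = 4*9 + 1 = 36 + 1 = 37)
v = -2275 (v = -5*455 = -2275)
v + h(u) = -2275 + 37 = -2238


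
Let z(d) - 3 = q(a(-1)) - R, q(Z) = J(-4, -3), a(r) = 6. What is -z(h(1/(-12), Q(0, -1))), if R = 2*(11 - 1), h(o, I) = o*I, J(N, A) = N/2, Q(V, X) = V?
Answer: 19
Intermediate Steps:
J(N, A) = N/2 (J(N, A) = N*(½) = N/2)
q(Z) = -2 (q(Z) = (½)*(-4) = -2)
h(o, I) = I*o
R = 20 (R = 2*10 = 20)
z(d) = -19 (z(d) = 3 + (-2 - 1*20) = 3 + (-2 - 20) = 3 - 22 = -19)
-z(h(1/(-12), Q(0, -1))) = -1*(-19) = 19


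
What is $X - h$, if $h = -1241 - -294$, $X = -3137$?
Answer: $-2190$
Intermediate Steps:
$h = -947$ ($h = -1241 + 294 = -947$)
$X - h = -3137 - -947 = -3137 + 947 = -2190$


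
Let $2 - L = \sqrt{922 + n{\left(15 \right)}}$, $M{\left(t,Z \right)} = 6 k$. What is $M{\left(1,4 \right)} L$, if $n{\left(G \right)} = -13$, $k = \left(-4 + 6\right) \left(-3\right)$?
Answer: $-72 + 108 \sqrt{101} \approx 1013.4$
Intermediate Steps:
$k = -6$ ($k = 2 \left(-3\right) = -6$)
$M{\left(t,Z \right)} = -36$ ($M{\left(t,Z \right)} = 6 \left(-6\right) = -36$)
$L = 2 - 3 \sqrt{101}$ ($L = 2 - \sqrt{922 - 13} = 2 - \sqrt{909} = 2 - 3 \sqrt{101} \approx -28.15$)
$M{\left(1,4 \right)} L = - 36 \left(2 - 3 \sqrt{101}\right) = -72 + 108 \sqrt{101}$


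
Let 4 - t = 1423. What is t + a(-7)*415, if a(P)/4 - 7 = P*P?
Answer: 91541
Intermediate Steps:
t = -1419 (t = 4 - 1*1423 = 4 - 1423 = -1419)
a(P) = 28 + 4*P² (a(P) = 28 + 4*(P*P) = 28 + 4*P²)
t + a(-7)*415 = -1419 + (28 + 4*(-7)²)*415 = -1419 + (28 + 4*49)*415 = -1419 + (28 + 196)*415 = -1419 + 224*415 = -1419 + 92960 = 91541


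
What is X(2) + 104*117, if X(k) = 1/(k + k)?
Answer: 48673/4 ≈ 12168.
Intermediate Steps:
X(k) = 1/(2*k)
X(2) + 104*117 = (½)/2 + 104*117 = (½)*(½) + 12168 = ¼ + 12168 = 48673/4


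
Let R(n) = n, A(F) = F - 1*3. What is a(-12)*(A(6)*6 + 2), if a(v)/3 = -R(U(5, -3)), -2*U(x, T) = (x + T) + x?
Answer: 210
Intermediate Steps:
U(x, T) = -x - T/2 (U(x, T) = -((x + T) + x)/2 = -((T + x) + x)/2 = -(T + 2*x)/2 = -x - T/2)
A(F) = -3 + F (A(F) = F - 3 = -3 + F)
a(v) = 21/2 (a(v) = 3*(-(-1*5 - ½*(-3))) = 3*(-(-5 + 3/2)) = 3*(-1*(-7/2)) = 3*(7/2) = 21/2)
a(-12)*(A(6)*6 + 2) = 21*((-3 + 6)*6 + 2)/2 = 21*(3*6 + 2)/2 = 21*(18 + 2)/2 = (21/2)*20 = 210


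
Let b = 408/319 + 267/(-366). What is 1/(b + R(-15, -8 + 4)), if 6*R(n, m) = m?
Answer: -116754/13681 ≈ -8.5340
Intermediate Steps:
R(n, m) = m/6
b = 21385/38918 (b = 408*(1/319) + 267*(-1/366) = 408/319 - 89/122 = 21385/38918 ≈ 0.54949)
1/(b + R(-15, -8 + 4)) = 1/(21385/38918 + (-8 + 4)/6) = 1/(21385/38918 + (⅙)*(-4)) = 1/(21385/38918 - ⅔) = 1/(-13681/116754) = -116754/13681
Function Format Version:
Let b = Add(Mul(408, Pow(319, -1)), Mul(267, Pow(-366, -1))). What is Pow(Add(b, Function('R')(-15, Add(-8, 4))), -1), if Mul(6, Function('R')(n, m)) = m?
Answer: Rational(-116754, 13681) ≈ -8.5340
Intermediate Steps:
Function('R')(n, m) = Mul(Rational(1, 6), m)
b = Rational(21385, 38918) (b = Add(Mul(408, Rational(1, 319)), Mul(267, Rational(-1, 366))) = Add(Rational(408, 319), Rational(-89, 122)) = Rational(21385, 38918) ≈ 0.54949)
Pow(Add(b, Function('R')(-15, Add(-8, 4))), -1) = Pow(Add(Rational(21385, 38918), Mul(Rational(1, 6), Add(-8, 4))), -1) = Pow(Add(Rational(21385, 38918), Mul(Rational(1, 6), -4)), -1) = Pow(Add(Rational(21385, 38918), Rational(-2, 3)), -1) = Pow(Rational(-13681, 116754), -1) = Rational(-116754, 13681)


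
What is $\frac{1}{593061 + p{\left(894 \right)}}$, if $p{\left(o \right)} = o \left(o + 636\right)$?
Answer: $\frac{1}{1960881} \approx 5.0997 \cdot 10^{-7}$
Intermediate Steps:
$p{\left(o \right)} = o \left(636 + o\right)$
$\frac{1}{593061 + p{\left(894 \right)}} = \frac{1}{593061 + 894 \left(636 + 894\right)} = \frac{1}{593061 + 894 \cdot 1530} = \frac{1}{593061 + 1367820} = \frac{1}{1960881}$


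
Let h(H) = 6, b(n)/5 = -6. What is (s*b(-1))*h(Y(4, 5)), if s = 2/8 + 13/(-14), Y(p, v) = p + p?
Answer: 855/7 ≈ 122.14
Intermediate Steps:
Y(p, v) = 2*p
b(n) = -30 (b(n) = 5*(-6) = -30)
s = -19/28 (s = 2*(⅛) + 13*(-1/14) = ¼ - 13/14 = -19/28 ≈ -0.67857)
(s*b(-1))*h(Y(4, 5)) = -19/28*(-30)*6 = (285/14)*6 = 855/7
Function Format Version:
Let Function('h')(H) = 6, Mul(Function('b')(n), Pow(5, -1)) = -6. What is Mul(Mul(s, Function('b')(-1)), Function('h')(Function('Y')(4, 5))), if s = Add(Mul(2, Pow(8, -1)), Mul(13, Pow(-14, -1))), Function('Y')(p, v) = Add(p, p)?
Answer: Rational(855, 7) ≈ 122.14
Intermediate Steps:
Function('Y')(p, v) = Mul(2, p)
Function('b')(n) = -30 (Function('b')(n) = Mul(5, -6) = -30)
s = Rational(-19, 28) (s = Add(Mul(2, Rational(1, 8)), Mul(13, Rational(-1, 14))) = Add(Rational(1, 4), Rational(-13, 14)) = Rational(-19, 28) ≈ -0.67857)
Mul(Mul(s, Function('b')(-1)), Function('h')(Function('Y')(4, 5))) = Mul(Mul(Rational(-19, 28), -30), 6) = Mul(Rational(285, 14), 6) = Rational(855, 7)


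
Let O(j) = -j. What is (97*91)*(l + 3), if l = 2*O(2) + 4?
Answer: 26481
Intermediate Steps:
l = 0 (l = 2*(-1*2) + 4 = 2*(-2) + 4 = -4 + 4 = 0)
(97*91)*(l + 3) = (97*91)*(0 + 3) = 8827*3 = 26481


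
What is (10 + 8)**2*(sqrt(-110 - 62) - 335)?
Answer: -108540 + 648*I*sqrt(43) ≈ -1.0854e+5 + 4249.2*I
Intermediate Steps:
(10 + 8)**2*(sqrt(-110 - 62) - 335) = 18**2*(sqrt(-172) - 335) = 324*(2*I*sqrt(43) - 335) = 324*(-335 + 2*I*sqrt(43)) = -108540 + 648*I*sqrt(43)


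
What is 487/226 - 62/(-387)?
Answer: 202481/87462 ≈ 2.3151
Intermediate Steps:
487/226 - 62/(-387) = 487*(1/226) - 62*(-1/387) = 487/226 + 62/387 = 202481/87462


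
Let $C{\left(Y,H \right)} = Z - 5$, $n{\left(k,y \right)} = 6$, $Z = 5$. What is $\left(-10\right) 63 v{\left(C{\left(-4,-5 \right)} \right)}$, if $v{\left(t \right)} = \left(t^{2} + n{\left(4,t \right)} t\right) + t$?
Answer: $0$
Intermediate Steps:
$C{\left(Y,H \right)} = 0$ ($C{\left(Y,H \right)} = 5 - 5 = 0$)
$v{\left(t \right)} = t^{2} + 7 t$ ($v{\left(t \right)} = \left(t^{2} + 6 t\right) + t = t^{2} + 7 t$)
$\left(-10\right) 63 v{\left(C{\left(-4,-5 \right)} \right)} = \left(-10\right) 63 \cdot 0 \left(7 + 0\right) = - 630 \cdot 0 \cdot 7 = \left(-630\right) 0 = 0$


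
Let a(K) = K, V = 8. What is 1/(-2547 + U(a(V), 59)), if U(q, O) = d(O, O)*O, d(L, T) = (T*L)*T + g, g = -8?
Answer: 1/12114342 ≈ 8.2547e-8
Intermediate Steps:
d(L, T) = -8 + L*T**2 (d(L, T) = (T*L)*T - 8 = (L*T)*T - 8 = L*T**2 - 8 = -8 + L*T**2)
U(q, O) = O*(-8 + O**3) (U(q, O) = (-8 + O*O**2)*O = (-8 + O**3)*O = O*(-8 + O**3))
1/(-2547 + U(a(V), 59)) = 1/(-2547 + 59*(-8 + 59**3)) = 1/(-2547 + 59*(-8 + 205379)) = 1/(-2547 + 59*205371) = 1/(-2547 + 12116889) = 1/12114342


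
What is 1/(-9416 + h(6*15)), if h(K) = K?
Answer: -1/9326 ≈ -0.00010723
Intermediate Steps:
1/(-9416 + h(6*15)) = 1/(-9416 + 6*15) = 1/(-9416 + 90) = 1/(-9326) = -1/9326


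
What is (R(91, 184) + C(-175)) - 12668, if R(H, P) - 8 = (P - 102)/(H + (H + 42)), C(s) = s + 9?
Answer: -1436471/112 ≈ -12826.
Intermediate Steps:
C(s) = 9 + s
R(H, P) = 8 + (-102 + P)/(42 + 2*H) (R(H, P) = 8 + (P - 102)/(H + (H + 42)) = 8 + (-102 + P)/(H + (42 + H)) = 8 + (-102 + P)/(42 + 2*H))
(R(91, 184) + C(-175)) - 12668 = ((234 + 184 + 16*91)/(2*(21 + 91)) + (9 - 175)) - 12668 = ((½)*(234 + 184 + 1456)/112 - 166) - 12668 = ((½)*(1/112)*1874 - 166) - 12668 = (937/112 - 166) - 12668 = -17655/112 - 12668 = -1436471/112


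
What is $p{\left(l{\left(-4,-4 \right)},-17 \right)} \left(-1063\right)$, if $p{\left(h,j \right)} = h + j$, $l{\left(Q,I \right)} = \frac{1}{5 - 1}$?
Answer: $\frac{71221}{4} \approx 17805.0$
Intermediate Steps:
$l{\left(Q,I \right)} = \frac{1}{4}$
$p{\left(l{\left(-4,-4 \right)},-17 \right)} \left(-1063\right) = \left(\frac{1}{4} - 17\right) \left(-1063\right) = \left(- \frac{67}{4}\right) \left(-1063\right) = \frac{71221}{4}$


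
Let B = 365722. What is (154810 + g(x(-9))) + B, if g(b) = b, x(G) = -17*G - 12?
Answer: 520673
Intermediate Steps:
x(G) = -12 - 17*G
(154810 + g(x(-9))) + B = (154810 + (-12 - 17*(-9))) + 365722 = (154810 + (-12 + 153)) + 365722 = (154810 + 141) + 365722 = 154951 + 365722 = 520673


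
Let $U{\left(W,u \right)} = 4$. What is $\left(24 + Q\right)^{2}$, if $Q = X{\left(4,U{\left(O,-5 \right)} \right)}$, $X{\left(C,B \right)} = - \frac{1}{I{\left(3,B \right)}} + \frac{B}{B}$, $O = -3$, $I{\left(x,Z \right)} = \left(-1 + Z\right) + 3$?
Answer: $\frac{22201}{36} \approx 616.69$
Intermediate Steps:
$I{\left(x,Z \right)} = 2 + Z$
$X{\left(C,B \right)} = 1 - \frac{1}{2 + B}$ ($X{\left(C,B \right)} = - \frac{1}{2 + B} + \frac{B}{B} = - \frac{1}{2 + B} + 1 = 1 - \frac{1}{2 + B}$)
$Q = \frac{5}{6}$ ($Q = \frac{1 + 4}{2 + 4} = \frac{1}{6} \cdot 5 = \frac{5}{6} \approx 0.83333$)
$\left(24 + Q\right)^{2} = \left(24 + \frac{5}{6}\right)^{2} = \left(\frac{149}{6}\right)^{2} = \frac{22201}{36}$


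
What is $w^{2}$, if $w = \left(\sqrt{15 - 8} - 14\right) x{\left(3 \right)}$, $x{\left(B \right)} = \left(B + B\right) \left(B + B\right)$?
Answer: $263088 - 36288 \sqrt{7} \approx 1.6708 \cdot 10^{5}$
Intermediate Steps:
$x{\left(B \right)} = 4 B^{2}$ ($x{\left(B \right)} = 2 B 2 B = 4 B^{2}$)
$w = -504 + 36 \sqrt{7}$ ($w = \left(\sqrt{15 - 8} - 14\right) 4 \cdot 3^{2} = \left(\sqrt{7} - 14\right) 4 \cdot 9 = \left(-14 + \sqrt{7}\right) 36 = -504 + 36 \sqrt{7} \approx -408.75$)
$w^{2} = \left(-504 + 36 \sqrt{7}\right)^{2}$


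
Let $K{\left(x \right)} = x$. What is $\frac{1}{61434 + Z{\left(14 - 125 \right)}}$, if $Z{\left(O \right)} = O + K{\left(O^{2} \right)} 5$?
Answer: $\frac{1}{122928} \approx 8.1348 \cdot 10^{-6}$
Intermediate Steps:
$Z{\left(O \right)} = O + 5 O^{2}$ ($Z{\left(O \right)} = O + O^{2} \cdot 5 = O + 5 O^{2}$)
$\frac{1}{61434 + Z{\left(14 - 125 \right)}} = \frac{1}{61434 + \left(14 - 125\right) \left(1 + 5 \left(14 - 125\right)\right)} = \frac{1}{61434 - 111 \left(1 + 5 \left(-111\right)\right)} = \frac{1}{61434 - 111 \left(1 - 555\right)} = \frac{1}{61434 - -61494} = \frac{1}{61434 + 61494} = \frac{1}{122928}$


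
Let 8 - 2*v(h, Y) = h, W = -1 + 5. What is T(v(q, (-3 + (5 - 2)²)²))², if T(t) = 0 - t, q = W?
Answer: 4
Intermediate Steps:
W = 4
q = 4
v(h, Y) = 4 - h/2
T(t) = -t
T(v(q, (-3 + (5 - 2)²)²))² = (-(4 - ½*4))² = (-(4 - 2))² = (-1*2)² = (-2)² = 4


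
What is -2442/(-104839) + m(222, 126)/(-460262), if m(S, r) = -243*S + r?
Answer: 3383197392/24126703909 ≈ 0.14023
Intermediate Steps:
m(S, r) = r - 243*S
-2442/(-104839) + m(222, 126)/(-460262) = -2442/(-104839) + (126 - 243*222)/(-460262) = -2442*(-1/104839) + (126 - 53946)*(-1/460262) = 2442/104839 - 53820*(-1/460262) = 2442/104839 + 26910/230131 = 3383197392/24126703909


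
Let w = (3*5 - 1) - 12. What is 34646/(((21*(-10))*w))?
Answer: -17323/210 ≈ -82.490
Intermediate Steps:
w = 2 (w = (15 - 1) - 12 = 14 - 12 = 2)
34646/(((21*(-10))*w)) = 34646/(((21*(-10))*2)) = 34646/((-210*2)) = 34646/(-420) = 34646*(-1/420) = -17323/210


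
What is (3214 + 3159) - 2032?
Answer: 4341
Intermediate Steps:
(3214 + 3159) - 2032 = 6373 - 2032 = 4341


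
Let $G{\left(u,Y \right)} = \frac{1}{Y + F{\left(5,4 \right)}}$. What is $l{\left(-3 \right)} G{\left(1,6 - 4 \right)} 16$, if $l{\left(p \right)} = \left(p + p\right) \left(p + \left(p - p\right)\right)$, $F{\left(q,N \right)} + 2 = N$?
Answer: $72$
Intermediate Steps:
$F{\left(q,N \right)} = -2 + N$
$l{\left(p \right)} = 2 p^{2}$ ($l{\left(p \right)} = 2 p \left(p + 0\right) = 2 p p = 2 p^{2}$)
$G{\left(u,Y \right)} = \frac{1}{2 + Y}$ ($G{\left(u,Y \right)} = \frac{1}{Y + \left(-2 + 4\right)} = \frac{1}{Y + 2} = \frac{1}{2 + Y}$)
$l{\left(-3 \right)} G{\left(1,6 - 4 \right)} 16 = \frac{2 \left(-3\right)^{2}}{2 + \left(6 - 4\right)} 16 = \frac{2 \cdot 9}{2 + \left(6 - 4\right)} 16 = \frac{18}{2 + 2} \cdot 16 = \frac{18}{4} \cdot 16 = 18 \cdot \frac{1}{4} \cdot 16 = \frac{9}{2} \cdot 16 = 72$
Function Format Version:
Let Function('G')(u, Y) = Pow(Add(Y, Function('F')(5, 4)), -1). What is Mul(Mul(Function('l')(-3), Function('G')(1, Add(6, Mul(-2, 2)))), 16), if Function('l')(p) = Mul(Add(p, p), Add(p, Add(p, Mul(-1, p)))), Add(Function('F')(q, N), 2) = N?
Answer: 72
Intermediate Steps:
Function('F')(q, N) = Add(-2, N)
Function('l')(p) = Mul(2, Pow(p, 2)) (Function('l')(p) = Mul(Mul(2, p), Add(p, 0)) = Mul(Mul(2, p), p) = Mul(2, Pow(p, 2)))
Function('G')(u, Y) = Pow(Add(2, Y), -1) (Function('G')(u, Y) = Pow(Add(Y, Add(-2, 4)), -1) = Pow(Add(Y, 2), -1) = Pow(Add(2, Y), -1))
Mul(Mul(Function('l')(-3), Function('G')(1, Add(6, Mul(-2, 2)))), 16) = Mul(Mul(Mul(2, Pow(-3, 2)), Pow(Add(2, Add(6, Mul(-2, 2))), -1)), 16) = Mul(Mul(Mul(2, 9), Pow(Add(2, Add(6, -4)), -1)), 16) = Mul(Mul(18, Pow(Add(2, 2), -1)), 16) = Mul(Mul(18, Pow(4, -1)), 16) = Mul(Mul(18, Rational(1, 4)), 16) = Mul(Rational(9, 2), 16) = 72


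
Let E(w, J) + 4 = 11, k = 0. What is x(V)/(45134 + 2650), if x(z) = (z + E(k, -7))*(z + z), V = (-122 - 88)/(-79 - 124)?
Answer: 1165/3348862 ≈ 0.00034788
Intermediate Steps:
E(w, J) = 7 (E(w, J) = -4 + 11 = 7)
V = 30/29 (V = -210/(-203) = -210*(-1/203) = 30/29 ≈ 1.0345)
x(z) = 2*z*(7 + z) (x(z) = (z + 7)*(z + z) = (7 + z)*(2*z) = 2*z*(7 + z))
x(V)/(45134 + 2650) = (2*(30/29)*(7 + 30/29))/(45134 + 2650) = (2*(30/29)*(233/29))/47784 = (13980/841)*(1/47784) = 1165/3348862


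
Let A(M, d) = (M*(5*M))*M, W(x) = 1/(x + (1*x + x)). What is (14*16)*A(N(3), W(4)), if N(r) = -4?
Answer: -71680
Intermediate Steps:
W(x) = 1/(3*x) (W(x) = 1/(x + (x + x)) = 1/(x + 2*x) = 1/(3*x))
A(M, d) = 5*M**3 (A(M, d) = (5*M**2)*M = 5*M**3)
(14*16)*A(N(3), W(4)) = (14*16)*(5*(-4)**3) = 224*(5*(-64)) = 224*(-320) = -71680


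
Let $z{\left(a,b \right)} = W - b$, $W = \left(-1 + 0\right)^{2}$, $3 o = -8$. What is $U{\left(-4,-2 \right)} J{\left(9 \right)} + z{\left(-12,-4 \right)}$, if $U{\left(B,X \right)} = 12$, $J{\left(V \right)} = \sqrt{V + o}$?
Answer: $5 + 4 \sqrt{57} \approx 35.199$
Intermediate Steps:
$o = - \frac{8}{3}$ ($o = \frac{1}{3} \left(-8\right) = - \frac{8}{3} \approx -2.6667$)
$J{\left(V \right)} = \sqrt{- \frac{8}{3} + V}$ ($J{\left(V \right)} = \sqrt{V - \frac{8}{3}} = \sqrt{- \frac{8}{3} + V}$)
$W = 1$ ($W = \left(-1\right)^{2} = 1$)
$z{\left(a,b \right)} = 1 - b$
$U{\left(-4,-2 \right)} J{\left(9 \right)} + z{\left(-12,-4 \right)} = 12 \frac{\sqrt{-24 + 9 \cdot 9}}{3} + \left(1 - -4\right) = 12 \frac{\sqrt{-24 + 81}}{3} + \left(1 + 4\right) = 12 \frac{\sqrt{57}}{3} + 5 = 4 \sqrt{57} + 5 = 5 + 4 \sqrt{57}$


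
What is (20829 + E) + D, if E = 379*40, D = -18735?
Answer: 17254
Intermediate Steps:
E = 15160
(20829 + E) + D = (20829 + 15160) - 18735 = 35989 - 18735 = 17254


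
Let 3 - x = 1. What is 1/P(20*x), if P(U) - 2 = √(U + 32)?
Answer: -1/34 + 3*√2/34 ≈ 0.095372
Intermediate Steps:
x = 2 (x = 3 - 1*1 = 3 - 1 = 2)
P(U) = 2 + √(32 + U) (P(U) = 2 + √(U + 32) = 2 + √(32 + U))
1/P(20*x) = 1/(2 + √(32 + 20*2)) = 1/(2 + √(32 + 40)) = 1/(2 + √72) = 1/(2 + 6*√2)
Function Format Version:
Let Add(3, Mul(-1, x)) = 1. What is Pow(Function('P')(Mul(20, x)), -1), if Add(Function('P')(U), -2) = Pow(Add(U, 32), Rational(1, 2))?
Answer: Add(Rational(-1, 34), Mul(Rational(3, 34), Pow(2, Rational(1, 2)))) ≈ 0.095372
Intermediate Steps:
x = 2 (x = Add(3, Mul(-1, 1)) = Add(3, -1) = 2)
Function('P')(U) = Add(2, Pow(Add(32, U), Rational(1, 2))) (Function('P')(U) = Add(2, Pow(Add(U, 32), Rational(1, 2))) = Add(2, Pow(Add(32, U), Rational(1, 2))))
Pow(Function('P')(Mul(20, x)), -1) = Pow(Add(2, Pow(Add(32, Mul(20, 2)), Rational(1, 2))), -1) = Pow(Add(2, Pow(Add(32, 40), Rational(1, 2))), -1) = Pow(Add(2, Pow(72, Rational(1, 2))), -1) = Pow(Add(2, Mul(6, Pow(2, Rational(1, 2)))), -1)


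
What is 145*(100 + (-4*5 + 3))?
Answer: 12035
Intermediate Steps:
145*(100 + (-4*5 + 3)) = 145*(100 + (-20 + 3)) = 145*(100 - 17) = 145*83 = 12035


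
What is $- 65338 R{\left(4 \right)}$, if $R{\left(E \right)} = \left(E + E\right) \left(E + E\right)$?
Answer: $-4181632$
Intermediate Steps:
$R{\left(E \right)} = 4 E^{2}$ ($R{\left(E \right)} = 2 E 2 E = 4 E^{2}$)
$- 65338 R{\left(4 \right)} = - 65338 \cdot 4 \cdot 4^{2} = - 65338 \cdot 4 \cdot 16 = \left(-65338\right) 64 = -4181632$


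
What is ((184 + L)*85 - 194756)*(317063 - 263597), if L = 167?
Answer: -8817666186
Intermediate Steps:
((184 + L)*85 - 194756)*(317063 - 263597) = ((184 + 167)*85 - 194756)*(317063 - 263597) = (351*85 - 194756)*53466 = (29835 - 194756)*53466 = -164921*53466 = -8817666186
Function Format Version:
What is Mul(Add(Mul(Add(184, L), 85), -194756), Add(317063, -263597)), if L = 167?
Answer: -8817666186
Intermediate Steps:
Mul(Add(Mul(Add(184, L), 85), -194756), Add(317063, -263597)) = Mul(Add(Mul(Add(184, 167), 85), -194756), Add(317063, -263597)) = Mul(Add(Mul(351, 85), -194756), 53466) = Mul(Add(29835, -194756), 53466) = Mul(-164921, 53466) = -8817666186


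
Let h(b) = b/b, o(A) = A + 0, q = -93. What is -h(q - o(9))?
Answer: -1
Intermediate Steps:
o(A) = A
h(b) = 1
-h(q - o(9)) = -1*1 = -1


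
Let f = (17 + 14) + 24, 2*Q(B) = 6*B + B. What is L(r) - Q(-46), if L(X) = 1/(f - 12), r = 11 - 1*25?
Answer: 6924/43 ≈ 161.02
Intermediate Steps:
Q(B) = 7*B/2 (Q(B) = (6*B + B)/2 = (7*B)/2 = 7*B/2)
f = 55 (f = 31 + 24 = 55)
r = -14 (r = 11 - 25 = -14)
L(X) = 1/43 (L(X) = 1/(55 - 12) = 1/43)
L(r) - Q(-46) = 1/43 - 7*(-46)/2 = 1/43 - 1*(-161) = 1/43 + 161 = 6924/43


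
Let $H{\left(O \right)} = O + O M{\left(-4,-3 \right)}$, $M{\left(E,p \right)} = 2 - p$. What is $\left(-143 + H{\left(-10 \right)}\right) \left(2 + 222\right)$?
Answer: $-45472$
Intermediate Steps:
$H{\left(O \right)} = 6 O$ ($H{\left(O \right)} = O + O \left(2 - -3\right) = O + O \left(2 + 3\right) = O + O 5 = O + 5 O = 6 O$)
$\left(-143 + H{\left(-10 \right)}\right) \left(2 + 222\right) = \left(-143 + 6 \left(-10\right)\right) \left(2 + 222\right) = \left(-143 - 60\right) 224 = \left(-203\right) 224 = -45472$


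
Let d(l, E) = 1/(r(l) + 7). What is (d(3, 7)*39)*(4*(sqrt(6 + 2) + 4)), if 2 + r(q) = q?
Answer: 78 + 39*sqrt(2) ≈ 133.15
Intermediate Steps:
r(q) = -2 + q
d(l, E) = 1/(5 + l) (d(l, E) = 1/((-2 + l) + 7) = 1/(5 + l))
(d(3, 7)*39)*(4*(sqrt(6 + 2) + 4)) = (39/(5 + 3))*(4*(sqrt(6 + 2) + 4)) = (39/8)*(4*(sqrt(8) + 4)) = ((1/8)*39)*(4*(2*sqrt(2) + 4)) = 39*(4*(4 + 2*sqrt(2)))/8 = 39*(16 + 8*sqrt(2))/8 = 78 + 39*sqrt(2)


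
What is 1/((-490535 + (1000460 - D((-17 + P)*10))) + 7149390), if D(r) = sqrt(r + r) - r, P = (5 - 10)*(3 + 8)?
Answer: 170191/1303423941677 + 4*I*sqrt(10)/19551359125155 ≈ 1.3057e-7 + 6.4697e-13*I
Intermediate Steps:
P = -55 (P = -5*11 = -55)
D(r) = -r + sqrt(2)*sqrt(r) (D(r) = sqrt(2*r) - r = sqrt(2)*sqrt(r) - r = -r + sqrt(2)*sqrt(r))
1/((-490535 + (1000460 - D((-17 + P)*10))) + 7149390) = 1/((-490535 + (1000460 - (-(-17 - 55)*10 + sqrt(2)*sqrt((-17 - 55)*10)))) + 7149390) = 1/((-490535 + (1000460 - (-(-72)*10 + sqrt(2)*sqrt(-72*10)))) + 7149390) = 1/((-490535 + (1000460 - (-1*(-720) + sqrt(2)*sqrt(-720)))) + 7149390) = 1/((-490535 + (1000460 - (720 + sqrt(2)*(12*I*sqrt(5))))) + 7149390) = 1/((-490535 + (1000460 - (720 + 12*I*sqrt(10)))) + 7149390) = 1/((-490535 + (1000460 + (-720 - 12*I*sqrt(10)))) + 7149390) = 1/((-490535 + (999740 - 12*I*sqrt(10))) + 7149390) = 1/((509205 - 12*I*sqrt(10)) + 7149390) = 1/(7658595 - 12*I*sqrt(10))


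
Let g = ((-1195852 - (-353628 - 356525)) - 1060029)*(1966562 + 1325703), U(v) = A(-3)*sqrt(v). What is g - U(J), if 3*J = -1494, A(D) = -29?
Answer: -5088946193920 + 29*I*sqrt(498) ≈ -5.0889e+12 + 647.16*I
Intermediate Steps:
J = -498 (J = (1/3)*(-1494) = -498)
U(v) = -29*sqrt(v)
g = -5088946193920 (g = ((-1195852 - 1*(-710153)) - 1060029)*3292265 = ((-1195852 + 710153) - 1060029)*3292265 = (-485699 - 1060029)*3292265 = -1545728*3292265 = -5088946193920)
g - U(J) = -5088946193920 - (-29)*sqrt(-498) = -5088946193920 - (-29)*I*sqrt(498) = -5088946193920 + 29*I*sqrt(498)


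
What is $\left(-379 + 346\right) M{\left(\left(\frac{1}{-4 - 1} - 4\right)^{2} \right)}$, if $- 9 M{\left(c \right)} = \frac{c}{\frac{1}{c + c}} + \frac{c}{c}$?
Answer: $\frac{4285457}{1875} \approx 2285.6$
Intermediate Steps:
$M{\left(c \right)} = - \frac{1}{9} - \frac{2 c^{2}}{9}$ ($M{\left(c \right)} = - \frac{\frac{c}{\frac{1}{c + c}} + \frac{c}{c}}{9} = - \frac{\frac{c}{\frac{1}{2 c}} + 1}{9} = - \frac{\frac{c}{\frac{1}{2} \frac{1}{c}} + 1}{9} = - \frac{c 2 c + 1}{9} = - \frac{2 c^{2} + 1}{9} = - \frac{1 + 2 c^{2}}{9} = - \frac{1}{9} - \frac{2 c^{2}}{9}$)
$\left(-379 + 346\right) M{\left(\left(\frac{1}{-4 - 1} - 4\right)^{2} \right)} = \left(-379 + 346\right) \left(- \frac{1}{9} - \frac{2 \left(\left(\frac{1}{-4 - 1} - 4\right)^{2}\right)^{2}}{9}\right) = - 33 \left(- \frac{1}{9} - \frac{2 \left(\left(\frac{1}{-5} - 4\right)^{2}\right)^{2}}{9}\right) = - 33 \left(- \frac{1}{9} - \frac{2 \left(\left(- \frac{1}{5} - 4\right)^{2}\right)^{2}}{9}\right) = - 33 \left(- \frac{1}{9} - \frac{2 \left(\left(- \frac{21}{5}\right)^{2}\right)^{2}}{9}\right) = - 33 \left(- \frac{1}{9} - \frac{2 \left(\frac{441}{25}\right)^{2}}{9}\right) = - 33 \left(- \frac{1}{9} - \frac{43218}{625}\right) = \left(-33\right) \left(- \frac{389587}{5625}\right) = \frac{4285457}{1875}$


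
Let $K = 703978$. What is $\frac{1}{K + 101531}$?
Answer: $\frac{1}{805509} \approx 1.2415 \cdot 10^{-6}$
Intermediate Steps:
$\frac{1}{K + 101531} = \frac{1}{703978 + 101531} = \frac{1}{805509}$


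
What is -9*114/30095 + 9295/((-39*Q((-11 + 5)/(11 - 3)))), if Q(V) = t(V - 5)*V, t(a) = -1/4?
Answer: -344296034/270855 ≈ -1271.1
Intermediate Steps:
t(a) = -¼ (t(a) = -1*¼ = -¼)
Q(V) = -V/4
-9*114/30095 + 9295/((-39*Q((-11 + 5)/(11 - 3)))) = -9*114/30095 + 9295/((-(-39)*(-11 + 5)/(11 - 3)/4)) = -1026*1/30095 + 9295/((-(-39)*(-6/8)/4)) = -1026/30095 + 9295/((-(-39)*(-6*⅛)/4)) = -1026/30095 + 9295/((-(-39)*(-3)/(4*4))) = -1026/30095 + 9295/((-39*3/16)) = -1026/30095 + 9295/(-117/16) = -1026/30095 + 9295*(-16/117) = -1026/30095 - 11440/9 = -344296034/270855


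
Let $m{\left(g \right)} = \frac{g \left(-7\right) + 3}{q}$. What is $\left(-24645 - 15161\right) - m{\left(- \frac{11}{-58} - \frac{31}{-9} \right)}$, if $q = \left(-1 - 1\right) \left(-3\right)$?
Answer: $- \frac{124660679}{3132} \approx -39802.0$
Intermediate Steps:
$q = 6$ ($q = \left(-2\right) \left(-3\right) = 6$)
$m{\left(g \right)} = \frac{1}{2} - \frac{7 g}{6}$ ($m{\left(g \right)} = \frac{g \left(-7\right) + 3}{6} = \left(- 7 g + 3\right) \frac{1}{6} = \left(3 - 7 g\right) \frac{1}{6} = \frac{1}{2} - \frac{7 g}{6}$)
$\left(-24645 - 15161\right) - m{\left(- \frac{11}{-58} - \frac{31}{-9} \right)} = \left(-24645 - 15161\right) - \left(\frac{1}{2} - \frac{7 \left(- \frac{11}{-58} - \frac{31}{-9}\right)}{6}\right) = \left(-24645 - 15161\right) - \left(\frac{1}{2} - \frac{7 \left(\left(-11\right) \left(- \frac{1}{58}\right) - - \frac{31}{9}\right)}{6}\right) = -39806 - \left(\frac{1}{2} - \frac{7 \left(\frac{11}{58} + \frac{31}{9}\right)}{6}\right) = -39806 - \left(\frac{1}{2} - \frac{13279}{3132}\right) = -39806 - - \frac{11713}{3132} = -39806 + \frac{11713}{3132} = - \frac{124660679}{3132}$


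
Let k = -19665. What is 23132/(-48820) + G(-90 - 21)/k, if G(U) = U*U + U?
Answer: -17516383/16000755 ≈ -1.0947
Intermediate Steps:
G(U) = U + U**2 (G(U) = U**2 + U = U + U**2)
23132/(-48820) + G(-90 - 21)/k = 23132/(-48820) + ((-90 - 21)*(1 + (-90 - 21)))/(-19665) = 23132*(-1/48820) - 111*(1 - 111)*(-1/19665) = -5783/12205 - 111*(-110)*(-1/19665) = -5783/12205 + 12210*(-1/19665) = -5783/12205 - 814/1311 = -17516383/16000755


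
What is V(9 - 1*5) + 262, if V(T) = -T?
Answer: 258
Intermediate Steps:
V(9 - 1*5) + 262 = -(9 - 1*5) + 262 = -(9 - 5) + 262 = -1*4 + 262 = -4 + 262 = 258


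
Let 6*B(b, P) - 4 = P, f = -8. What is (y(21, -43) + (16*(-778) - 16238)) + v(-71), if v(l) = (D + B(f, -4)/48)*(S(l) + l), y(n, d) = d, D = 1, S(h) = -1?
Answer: -28801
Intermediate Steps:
B(b, P) = 2/3 + P/6
v(l) = -1 + l (v(l) = (1 + (2/3 + (1/6)*(-4))/48)*(-1 + l) = (1 + (2/3 - 2/3)*(1/48))*(-1 + l) = (1 + 0*(1/48))*(-1 + l) = (1 + 0)*(-1 + l) = 1*(-1 + l) = -1 + l)
(y(21, -43) + (16*(-778) - 16238)) + v(-71) = (-43 + (16*(-778) - 16238)) + (-1 - 71) = (-43 + (-12448 - 16238)) - 72 = (-43 - 28686) - 72 = -28729 - 72 = -28801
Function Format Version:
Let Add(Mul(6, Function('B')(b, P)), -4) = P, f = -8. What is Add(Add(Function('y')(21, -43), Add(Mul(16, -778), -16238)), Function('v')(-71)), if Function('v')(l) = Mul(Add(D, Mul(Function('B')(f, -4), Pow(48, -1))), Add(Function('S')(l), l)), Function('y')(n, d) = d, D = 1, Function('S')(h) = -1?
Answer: -28801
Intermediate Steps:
Function('B')(b, P) = Add(Rational(2, 3), Mul(Rational(1, 6), P))
Function('v')(l) = Add(-1, l) (Function('v')(l) = Mul(Add(1, Mul(Add(Rational(2, 3), Mul(Rational(1, 6), -4)), Pow(48, -1))), Add(-1, l)) = Mul(Add(1, Mul(Add(Rational(2, 3), Rational(-2, 3)), Rational(1, 48))), Add(-1, l)) = Mul(Add(1, Mul(0, Rational(1, 48))), Add(-1, l)) = Mul(Add(1, 0), Add(-1, l)) = Mul(1, Add(-1, l)) = Add(-1, l))
Add(Add(Function('y')(21, -43), Add(Mul(16, -778), -16238)), Function('v')(-71)) = Add(Add(-43, Add(Mul(16, -778), -16238)), Add(-1, -71)) = Add(Add(-43, Add(-12448, -16238)), -72) = Add(Add(-43, -28686), -72) = Add(-28729, -72) = -28801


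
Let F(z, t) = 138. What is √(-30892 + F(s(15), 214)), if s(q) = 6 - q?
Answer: I*√30754 ≈ 175.37*I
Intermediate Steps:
√(-30892 + F(s(15), 214)) = √(-30892 + 138) = √(-30754) = I*√30754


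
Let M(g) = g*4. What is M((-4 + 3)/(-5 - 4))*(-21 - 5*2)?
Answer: -124/9 ≈ -13.778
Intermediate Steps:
M(g) = 4*g
M((-4 + 3)/(-5 - 4))*(-21 - 5*2) = (4*((-4 + 3)/(-5 - 4)))*(-21 - 5*2) = (4*(-1/(-9)))*(-21 - 10) = (4*(-1*(-⅑)))*(-31) = (4*(⅑))*(-31) = (4/9)*(-31) = -124/9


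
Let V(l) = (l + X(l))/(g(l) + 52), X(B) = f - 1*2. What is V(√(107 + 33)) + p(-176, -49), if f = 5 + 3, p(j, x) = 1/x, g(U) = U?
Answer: 1466/31409 + 23*√35/641 ≈ 0.25895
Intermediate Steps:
f = 8
X(B) = 6 (X(B) = 8 - 1*2 = 8 - 2 = 6)
V(l) = (6 + l)/(52 + l) (V(l) = (l + 6)/(l + 52) = (6 + l)/(52 + l))
V(√(107 + 33)) + p(-176, -49) = (6 + √(107 + 33))/(52 + √(107 + 33)) + 1/(-49) = (6 + √140)/(52 + √140) - 1/49 = (6 + 2*√35)/(52 + 2*√35) - 1/49 = -1/49 + (6 + 2*√35)/(52 + 2*√35)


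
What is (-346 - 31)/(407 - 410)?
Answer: 377/3 ≈ 125.67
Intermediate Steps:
(-346 - 31)/(407 - 410) = -377/(-3) = -377*(-⅓) = 377/3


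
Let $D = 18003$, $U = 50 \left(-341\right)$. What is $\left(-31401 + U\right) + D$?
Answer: $-30448$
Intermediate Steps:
$U = -17050$
$\left(-31401 + U\right) + D = \left(-31401 - 17050\right) + 18003 = -48451 + 18003 = -30448$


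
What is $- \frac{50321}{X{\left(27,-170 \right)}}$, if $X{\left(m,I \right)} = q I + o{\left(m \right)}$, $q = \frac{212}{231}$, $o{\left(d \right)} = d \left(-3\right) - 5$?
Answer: $\frac{11624151}{55906} \approx 207.92$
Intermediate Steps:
$o{\left(d \right)} = -5 - 3 d$ ($o{\left(d \right)} = - 3 d - 5 = -5 - 3 d$)
$q = \frac{212}{231}$ ($q = 212 \cdot \frac{1}{231} = \frac{212}{231} \approx 0.91775$)
$X{\left(m,I \right)} = -5 - 3 m + \frac{212 I}{231}$ ($X{\left(m,I \right)} = \frac{212 I}{231} - \left(5 + 3 m\right) = -5 - 3 m + \frac{212 I}{231}$)
$- \frac{50321}{X{\left(27,-170 \right)}} = - \frac{50321}{-5 - 81 + \frac{212}{231} \left(-170\right)} = - \frac{50321}{-5 - 81 - \frac{36040}{231}} = - \frac{50321}{- \frac{55906}{231}} = \left(-50321\right) \left(- \frac{231}{55906}\right) = \frac{11624151}{55906}$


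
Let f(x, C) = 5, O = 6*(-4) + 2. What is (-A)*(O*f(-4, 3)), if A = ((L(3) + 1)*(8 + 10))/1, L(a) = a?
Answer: 7920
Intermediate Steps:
O = -22 (O = -24 + 2 = -22)
A = 72 (A = ((3 + 1)*(8 + 10))/1 = (4*18)*1 = 72*1 = 72)
(-A)*(O*f(-4, 3)) = (-1*72)*(-22*5) = -72*(-110) = 7920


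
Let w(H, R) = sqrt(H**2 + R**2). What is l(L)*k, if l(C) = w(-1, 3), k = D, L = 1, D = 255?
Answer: 255*sqrt(10) ≈ 806.38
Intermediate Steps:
k = 255
l(C) = sqrt(10) (l(C) = sqrt((-1)**2 + 3**2) = sqrt(1 + 9) = sqrt(10))
l(L)*k = sqrt(10)*255 = 255*sqrt(10)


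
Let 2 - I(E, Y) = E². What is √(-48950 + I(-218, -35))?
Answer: 2*I*√24118 ≈ 310.6*I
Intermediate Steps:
I(E, Y) = 2 - E²
√(-48950 + I(-218, -35)) = √(-48950 + (2 - 1*(-218)²)) = √(-48950 + (2 - 1*47524)) = √(-48950 + (2 - 47524)) = √(-48950 - 47522) = √(-96472) = 2*I*√24118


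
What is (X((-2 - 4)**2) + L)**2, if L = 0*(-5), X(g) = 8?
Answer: 64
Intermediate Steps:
L = 0
(X((-2 - 4)**2) + L)**2 = (8 + 0)**2 = 8**2 = 64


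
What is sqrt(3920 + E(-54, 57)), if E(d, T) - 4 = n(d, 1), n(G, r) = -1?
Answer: sqrt(3923) ≈ 62.634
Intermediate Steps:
E(d, T) = 3 (E(d, T) = 4 - 1 = 3)
sqrt(3920 + E(-54, 57)) = sqrt(3920 + 3) = sqrt(3923)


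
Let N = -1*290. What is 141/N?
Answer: -141/290 ≈ -0.48621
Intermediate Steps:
N = -290
141/N = 141/(-290) = 141*(-1/290) = -141/290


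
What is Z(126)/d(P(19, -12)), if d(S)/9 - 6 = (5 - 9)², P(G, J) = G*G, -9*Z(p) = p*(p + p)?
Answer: -196/11 ≈ -17.818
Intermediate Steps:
Z(p) = -2*p²/9 (Z(p) = -p*(p + p)/9 = -p*2*p/9 = -2*p²/9)
P(G, J) = G²
d(S) = 198 (d(S) = 54 + 9*(5 - 9)² = 54 + 9*(-4)² = 54 + 9*16 = 54 + 144 = 198)
Z(126)/d(P(19, -12)) = -2/9*126²/198 = -2/9*15876*(1/198) = -3528*1/198 = -196/11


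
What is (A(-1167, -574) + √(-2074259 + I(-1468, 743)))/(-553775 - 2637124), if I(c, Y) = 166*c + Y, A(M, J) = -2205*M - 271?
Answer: -2572964/3190899 - 2*I*√579301/3190899 ≈ -0.80634 - 0.00047706*I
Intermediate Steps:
A(M, J) = -271 - 2205*M
I(c, Y) = Y + 166*c
(A(-1167, -574) + √(-2074259 + I(-1468, 743)))/(-553775 - 2637124) = ((-271 - 2205*(-1167)) + √(-2074259 + (743 + 166*(-1468))))/(-553775 - 2637124) = ((-271 + 2573235) + √(-2074259 + (743 - 243688)))/(-3190899) = (2572964 + √(-2074259 - 242945))*(-1/3190899) = (2572964 + √(-2317204))*(-1/3190899) = (2572964 + 2*I*√579301)*(-1/3190899) = -2572964/3190899 - 2*I*√579301/3190899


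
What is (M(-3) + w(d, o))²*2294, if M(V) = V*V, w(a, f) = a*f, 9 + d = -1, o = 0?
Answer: 185814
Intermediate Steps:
d = -10 (d = -9 - 1 = -10)
M(V) = V²
(M(-3) + w(d, o))²*2294 = ((-3)² - 10*0)²*2294 = (9 + 0)²*2294 = 9²*2294 = 81*2294 = 185814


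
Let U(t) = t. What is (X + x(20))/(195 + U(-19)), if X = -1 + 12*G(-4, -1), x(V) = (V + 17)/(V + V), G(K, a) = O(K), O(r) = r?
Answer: -1923/7040 ≈ -0.27315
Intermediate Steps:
G(K, a) = K
x(V) = (17 + V)/(2*V) (x(V) = (17 + V)/((2*V)) = (17 + V)*(1/(2*V)) = (17 + V)/(2*V))
X = -49 (X = -1 + 12*(-4) = -1 - 48 = -49)
(X + x(20))/(195 + U(-19)) = (-49 + (½)*(17 + 20)/20)/(195 - 19) = (-49 + (½)*(1/20)*37)/176 = (-49 + 37/40)*(1/176) = -1923/40*1/176 = -1923/7040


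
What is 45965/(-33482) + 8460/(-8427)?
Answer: -223534925/94050938 ≈ -2.3767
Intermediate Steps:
45965/(-33482) + 8460/(-8427) = 45965*(-1/33482) + 8460*(-1/8427) = -45965/33482 - 2820/2809 = -223534925/94050938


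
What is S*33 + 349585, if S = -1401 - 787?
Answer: 277381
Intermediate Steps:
S = -2188
S*33 + 349585 = -2188*33 + 349585 = -72204 + 349585 = 277381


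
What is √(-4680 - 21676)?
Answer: 2*I*√6589 ≈ 162.35*I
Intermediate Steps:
√(-4680 - 21676) = √(-26356) = 2*I*√6589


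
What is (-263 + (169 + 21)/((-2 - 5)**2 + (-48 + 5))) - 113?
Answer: -1033/3 ≈ -344.33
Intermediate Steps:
(-263 + (169 + 21)/((-2 - 5)**2 + (-48 + 5))) - 113 = (-263 + 190/((-7)**2 - 43)) - 113 = (-263 + 190/(49 - 43)) - 113 = (-263 + 190/6) - 113 = (-263 + 190*(1/6)) - 113 = (-263 + 95/3) - 113 = -694/3 - 113 = -1033/3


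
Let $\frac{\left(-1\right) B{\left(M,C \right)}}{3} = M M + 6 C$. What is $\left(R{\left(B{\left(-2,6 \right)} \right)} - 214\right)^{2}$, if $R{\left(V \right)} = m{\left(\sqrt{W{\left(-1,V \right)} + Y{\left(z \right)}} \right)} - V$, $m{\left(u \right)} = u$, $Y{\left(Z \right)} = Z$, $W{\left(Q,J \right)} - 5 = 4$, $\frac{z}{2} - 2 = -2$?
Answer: $8281$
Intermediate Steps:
$z = 0$ ($z = 4 + 2 \left(-2\right) = 4 - 4 = 0$)
$W{\left(Q,J \right)} = 9$ ($W{\left(Q,J \right)} = 5 + 4 = 9$)
$B{\left(M,C \right)} = - 18 C - 3 M^{2}$ ($B{\left(M,C \right)} = - 3 \left(M M + 6 C\right) = - 3 \left(M^{2} + 6 C\right) = - 18 C - 3 M^{2}$)
$R{\left(V \right)} = 3 - V$ ($R{\left(V \right)} = \sqrt{9 + 0} - V = \sqrt{9} - V = 3 - V$)
$\left(R{\left(B{\left(-2,6 \right)} \right)} - 214\right)^{2} = \left(\left(3 - \left(\left(-18\right) 6 - 3 \left(-2\right)^{2}\right)\right) - 214\right)^{2} = \left(\left(3 - \left(-108 - 12\right)\right) - 214\right)^{2} = \left(\left(3 - -120\right) - 214\right)^{2} = \left(\left(3 + 120\right) - 214\right)^{2} = \left(123 - 214\right)^{2} = \left(-91\right)^{2} = 8281$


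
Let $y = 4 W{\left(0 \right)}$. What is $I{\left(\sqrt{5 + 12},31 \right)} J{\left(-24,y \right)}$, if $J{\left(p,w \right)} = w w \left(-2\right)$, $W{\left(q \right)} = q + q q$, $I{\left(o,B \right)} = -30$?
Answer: $0$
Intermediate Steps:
$W{\left(q \right)} = q + q^{2}$
$y = 0$ ($y = 4 \cdot 0 \left(1 + 0\right) = 4 \cdot 0 \cdot 1 = 4 \cdot 0 = 0$)
$J{\left(p,w \right)} = - 2 w^{2}$ ($J{\left(p,w \right)} = w^{2} \left(-2\right) = - 2 w^{2}$)
$I{\left(\sqrt{5 + 12},31 \right)} J{\left(-24,y \right)} = - 30 \left(- 2 \cdot 0^{2}\right) = - 30 \left(\left(-2\right) 0\right) = \left(-30\right) 0 = 0$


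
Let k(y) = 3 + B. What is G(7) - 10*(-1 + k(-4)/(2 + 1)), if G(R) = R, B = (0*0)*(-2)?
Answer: 7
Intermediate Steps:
B = 0 (B = 0*(-2) = 0)
k(y) = 3 (k(y) = 3 + 0 = 3)
G(7) - 10*(-1 + k(-4)/(2 + 1)) = 7 - 10*(-1 + 3/(2 + 1)) = 7 - 10*(-1 + 3/3) = 7 - 10*(-1 + 3*(⅓)) = 7 - 10*(-1 + 1) = 7 - 10*0 = 7 + 0 = 7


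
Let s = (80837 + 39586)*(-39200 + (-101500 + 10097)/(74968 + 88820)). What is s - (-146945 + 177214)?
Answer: -257730194607747/54596 ≈ -4.7207e+9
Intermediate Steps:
s = -257728542041423/54596 (s = 120423*(-39200 - 91403/163788) = 120423*(-6420581003/163788) = -257728542041423/54596 ≈ -4.7206e+9)
s - (-146945 + 177214) = -257728542041423/54596 - (-146945 + 177214) = -257728542041423/54596 - 1*30269 = -257728542041423/54596 - 30269 = -257730194607747/54596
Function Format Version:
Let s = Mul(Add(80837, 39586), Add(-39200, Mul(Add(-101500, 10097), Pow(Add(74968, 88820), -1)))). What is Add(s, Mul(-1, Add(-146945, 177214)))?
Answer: Rational(-257730194607747, 54596) ≈ -4.7207e+9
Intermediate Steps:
s = Rational(-257728542041423, 54596) (s = Mul(120423, Add(-39200, Mul(-91403, Pow(163788, -1)))) = Mul(120423, Add(-39200, Mul(-91403, Rational(1, 163788)))) = Mul(120423, Add(-39200, Rational(-91403, 163788))) = Mul(120423, Rational(-6420581003, 163788)) = Rational(-257728542041423, 54596) ≈ -4.7206e+9)
Add(s, Mul(-1, Add(-146945, 177214))) = Add(Rational(-257728542041423, 54596), Mul(-1, Add(-146945, 177214))) = Add(Rational(-257728542041423, 54596), Mul(-1, 30269)) = Add(Rational(-257728542041423, 54596), -30269) = Rational(-257730194607747, 54596)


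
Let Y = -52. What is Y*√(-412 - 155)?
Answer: -468*I*√7 ≈ -1238.2*I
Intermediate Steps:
Y*√(-412 - 155) = -52*√(-412 - 155) = -468*I*√7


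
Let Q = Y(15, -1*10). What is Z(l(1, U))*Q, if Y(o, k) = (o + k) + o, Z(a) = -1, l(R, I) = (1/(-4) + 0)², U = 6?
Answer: -20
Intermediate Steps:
l(R, I) = 1/16 (l(R, I) = (-¼ + 0)² = (-¼)² = 1/16)
Y(o, k) = k + 2*o (Y(o, k) = (k + o) + o = k + 2*o)
Q = 20 (Q = -1*10 + 2*15 = -10 + 30 = 20)
Z(l(1, U))*Q = -1*20 = -20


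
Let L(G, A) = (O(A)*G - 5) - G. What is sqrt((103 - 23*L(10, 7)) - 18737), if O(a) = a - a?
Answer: I*sqrt(18289) ≈ 135.24*I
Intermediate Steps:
O(a) = 0
L(G, A) = -5 - G (L(G, A) = (0*G - 5) - G = (0 - 5) - G = -5 - G)
sqrt((103 - 23*L(10, 7)) - 18737) = sqrt((103 - 23*(-5 - 1*10)) - 18737) = sqrt((103 - 23*(-5 - 10)) - 18737) = sqrt((103 - 23*(-15)) - 18737) = sqrt((103 + 345) - 18737) = sqrt(448 - 18737) = sqrt(-18289) = I*sqrt(18289)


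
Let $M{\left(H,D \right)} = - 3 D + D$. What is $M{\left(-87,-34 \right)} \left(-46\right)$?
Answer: $-3128$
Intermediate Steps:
$M{\left(H,D \right)} = - 2 D$
$M{\left(-87,-34 \right)} \left(-46\right) = \left(-2\right) \left(-34\right) \left(-46\right) = 68 \left(-46\right) = -3128$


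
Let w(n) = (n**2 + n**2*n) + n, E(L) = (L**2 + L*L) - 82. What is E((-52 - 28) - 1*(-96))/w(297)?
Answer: 430/26286579 ≈ 1.6358e-5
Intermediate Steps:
E(L) = -82 + 2*L**2 (E(L) = (L**2 + L**2) - 82 = 2*L**2 - 82 = -82 + 2*L**2)
w(n) = n + n**2 + n**3 (w(n) = (n**2 + n**3) + n = n + n**2 + n**3)
E((-52 - 28) - 1*(-96))/w(297) = (-82 + 2*((-52 - 28) - 1*(-96))**2)/((297*(1 + 297 + 297**2))) = (-82 + 2*(-80 + 96)**2)/((297*(1 + 297 + 88209))) = (-82 + 2*16**2)/((297*88507)) = (-82 + 2*256)/26286579 = (-82 + 512)*(1/26286579) = 430*(1/26286579) = 430/26286579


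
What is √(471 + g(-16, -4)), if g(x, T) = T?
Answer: √467 ≈ 21.610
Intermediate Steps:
√(471 + g(-16, -4)) = √(471 - 4) = √467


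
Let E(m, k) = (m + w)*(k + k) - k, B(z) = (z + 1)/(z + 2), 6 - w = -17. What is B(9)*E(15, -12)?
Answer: -9000/11 ≈ -818.18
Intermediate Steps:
w = 23 (w = 6 - 1*(-17) = 6 + 17 = 23)
B(z) = (1 + z)/(2 + z)
E(m, k) = -k + 2*k*(23 + m) (E(m, k) = (m + 23)*(k + k) - k = (23 + m)*(2*k) - k = 2*k*(23 + m) - k = -k + 2*k*(23 + m))
B(9)*E(15, -12) = ((1 + 9)/(2 + 9))*(-12*(45 + 2*15)) = (10/11)*(-12*(45 + 30)) = ((1/11)*10)*(-12*75) = (10/11)*(-900) = -9000/11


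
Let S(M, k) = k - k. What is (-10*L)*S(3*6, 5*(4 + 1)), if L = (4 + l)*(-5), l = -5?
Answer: 0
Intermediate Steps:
L = 5 (L = (4 - 5)*(-5) = -1*(-5) = 5)
S(M, k) = 0
(-10*L)*S(3*6, 5*(4 + 1)) = -10*5*0 = -50*0 = 0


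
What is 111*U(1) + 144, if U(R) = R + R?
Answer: 366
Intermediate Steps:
U(R) = 2*R
111*U(1) + 144 = 111*(2*1) + 144 = 111*2 + 144 = 222 + 144 = 366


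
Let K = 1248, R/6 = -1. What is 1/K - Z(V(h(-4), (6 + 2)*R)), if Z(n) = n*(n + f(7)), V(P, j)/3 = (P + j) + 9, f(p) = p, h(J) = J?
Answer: -19641023/1248 ≈ -15738.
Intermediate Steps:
R = -6 (R = 6*(-1) = -6)
V(P, j) = 27 + 3*P + 3*j (V(P, j) = 3*((P + j) + 9) = 3*(9 + P + j) = 27 + 3*P + 3*j)
Z(n) = n*(7 + n) (Z(n) = n*(n + 7) = n*(7 + n))
1/K - Z(V(h(-4), (6 + 2)*R)) = 1/1248 - (27 + 3*(-4) + 3*((6 + 2)*(-6)))*(7 + (27 + 3*(-4) + 3*((6 + 2)*(-6)))) = 1/1248 - (27 - 12 + 3*(8*(-6)))*(7 + (27 - 12 + 3*(8*(-6)))) = 1/1248 - (27 - 12 + 3*(-48))*(7 + (27 - 12 + 3*(-48))) = 1/1248 - (27 - 12 - 144)*(7 + (27 - 12 - 144)) = 1/1248 - (-129)*(7 - 129) = 1/1248 - (-129)*(-122) = 1/1248 - 1*15738 = 1/1248 - 15738 = -19641023/1248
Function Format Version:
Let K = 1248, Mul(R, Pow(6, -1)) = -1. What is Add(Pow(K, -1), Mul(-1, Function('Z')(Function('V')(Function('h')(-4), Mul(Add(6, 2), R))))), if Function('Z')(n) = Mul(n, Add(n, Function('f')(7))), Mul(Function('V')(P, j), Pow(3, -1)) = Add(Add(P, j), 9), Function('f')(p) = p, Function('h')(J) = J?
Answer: Rational(-19641023, 1248) ≈ -15738.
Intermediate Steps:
R = -6 (R = Mul(6, -1) = -6)
Function('V')(P, j) = Add(27, Mul(3, P), Mul(3, j)) (Function('V')(P, j) = Mul(3, Add(Add(P, j), 9)) = Mul(3, Add(9, P, j)) = Add(27, Mul(3, P), Mul(3, j)))
Function('Z')(n) = Mul(n, Add(7, n)) (Function('Z')(n) = Mul(n, Add(n, 7)) = Mul(n, Add(7, n)))
Add(Pow(K, -1), Mul(-1, Function('Z')(Function('V')(Function('h')(-4), Mul(Add(6, 2), R))))) = Add(Pow(1248, -1), Mul(-1, Mul(Add(27, Mul(3, -4), Mul(3, Mul(Add(6, 2), -6))), Add(7, Add(27, Mul(3, -4), Mul(3, Mul(Add(6, 2), -6))))))) = Add(Rational(1, 1248), Mul(-1, Mul(Add(27, -12, Mul(3, Mul(8, -6))), Add(7, Add(27, -12, Mul(3, Mul(8, -6))))))) = Add(Rational(1, 1248), Mul(-1, Mul(Add(27, -12, Mul(3, -48)), Add(7, Add(27, -12, Mul(3, -48)))))) = Add(Rational(1, 1248), Mul(-1, Mul(Add(27, -12, -144), Add(7, Add(27, -12, -144))))) = Add(Rational(1, 1248), Mul(-1, Mul(-129, Add(7, -129)))) = Add(Rational(1, 1248), Mul(-1, Mul(-129, -122))) = Add(Rational(1, 1248), Mul(-1, 15738)) = Add(Rational(1, 1248), -15738) = Rational(-19641023, 1248)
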